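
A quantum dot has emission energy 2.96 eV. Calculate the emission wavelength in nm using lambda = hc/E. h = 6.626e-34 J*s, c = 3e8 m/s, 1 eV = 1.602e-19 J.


Convert energy: E = 2.96 eV = 2.96 * 1.602e-19 = 4.74192e-19 J
lambda = h*c / E = 6.626e-34 * 3e8 / 4.74192e-19
lambda = 4.19197e-07 m = 419.2 nm

419.2


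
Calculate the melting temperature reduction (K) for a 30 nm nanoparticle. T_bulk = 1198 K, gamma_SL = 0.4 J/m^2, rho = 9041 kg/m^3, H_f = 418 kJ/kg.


Radius R = 30/2 = 15 nm = 1.5e-08 m
Convert H_f = 418 kJ/kg = 418000 J/kg
dT = 2 * gamma_SL * T_bulk / (rho * H_f * R)
dT = 2 * 0.4 * 1198 / (9041 * 418000 * 1.5e-08)
dT = 16.9 K

16.9


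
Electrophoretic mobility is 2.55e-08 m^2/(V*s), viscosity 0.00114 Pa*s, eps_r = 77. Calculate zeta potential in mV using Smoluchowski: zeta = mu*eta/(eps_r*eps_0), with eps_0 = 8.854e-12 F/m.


Smoluchowski equation: zeta = mu * eta / (eps_r * eps_0)
zeta = 2.55e-08 * 0.00114 / (77 * 8.854e-12)
zeta = 0.04264 V = 42.64 mV

42.64


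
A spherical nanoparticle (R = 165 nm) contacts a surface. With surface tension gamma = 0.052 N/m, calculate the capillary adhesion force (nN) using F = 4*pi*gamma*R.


Convert radius: R = 165 nm = 1.65e-07 m
F = 4 * pi * gamma * R
F = 4 * pi * 0.052 * 1.65e-07
F = 1.07819e-07 N = 107.8195 nN

107.8195


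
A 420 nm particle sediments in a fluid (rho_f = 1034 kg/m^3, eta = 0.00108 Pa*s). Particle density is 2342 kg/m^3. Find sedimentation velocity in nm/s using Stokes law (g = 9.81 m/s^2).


Radius R = 420/2 nm = 2.1e-07 m
Density difference = 2342 - 1034 = 1308 kg/m^3
v = 2 * R^2 * (rho_p - rho_f) * g / (9 * eta)
v = 2 * (2.1e-07)^2 * 1308 * 9.81 / (9 * 0.00108)
v = 1.16434e-07 m/s = 116.4338 nm/s

116.4338


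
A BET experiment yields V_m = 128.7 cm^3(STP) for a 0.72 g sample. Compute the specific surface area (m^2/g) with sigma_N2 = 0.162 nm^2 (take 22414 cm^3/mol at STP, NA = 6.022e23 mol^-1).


Number of moles in monolayer = V_m / 22414 = 128.7 / 22414 = 0.00574195
Number of molecules = moles * NA = 0.00574195 * 6.022e23
SA = molecules * sigma / mass
SA = (128.7 / 22414) * 6.022e23 * 0.162e-18 / 0.72
SA = 778.0 m^2/g

778.0


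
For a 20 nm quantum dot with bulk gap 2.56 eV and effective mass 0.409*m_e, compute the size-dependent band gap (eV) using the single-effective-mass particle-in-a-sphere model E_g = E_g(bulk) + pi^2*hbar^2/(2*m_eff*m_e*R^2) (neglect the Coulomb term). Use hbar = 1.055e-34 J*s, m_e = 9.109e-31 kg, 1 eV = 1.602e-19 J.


Radius R = 20/2 nm = 1e-08 m
Confinement energy dE = pi^2 * hbar^2 / (2 * m_eff * m_e * R^2)
dE = pi^2 * (1.055e-34)^2 / (2 * 0.409 * 9.109e-31 * (1e-08)^2) J, divided by 1.602e-19 J/eV
dE = 0.0092 eV
Total band gap = E_g(bulk) + dE = 2.56 + 0.0092 = 2.5692 eV

2.5692


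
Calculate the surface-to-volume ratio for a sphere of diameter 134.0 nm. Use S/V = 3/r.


Radius r = 134.0/2 = 67 nm
S/V = 3 / r = 3 / 67
S/V = 0.0448 nm^-1

0.0448


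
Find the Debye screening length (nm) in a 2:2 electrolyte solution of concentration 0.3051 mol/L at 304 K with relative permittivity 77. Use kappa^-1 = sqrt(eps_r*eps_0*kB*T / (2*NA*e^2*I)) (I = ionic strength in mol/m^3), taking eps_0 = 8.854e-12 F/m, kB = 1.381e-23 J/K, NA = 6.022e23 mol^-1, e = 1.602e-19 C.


Ionic strength I = 0.3051 * 2^2 * 1000 = 1220.4 mol/m^3
kappa^-1 = sqrt(77 * 8.854e-12 * 1.381e-23 * 304 / (2 * 6.022e23 * (1.602e-19)^2 * 1220.4))
kappa^-1 = 0.275 nm

0.275


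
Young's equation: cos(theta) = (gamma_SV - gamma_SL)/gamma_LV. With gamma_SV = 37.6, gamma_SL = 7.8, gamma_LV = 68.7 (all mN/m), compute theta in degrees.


cos(theta) = (gamma_SV - gamma_SL) / gamma_LV
cos(theta) = (37.6 - 7.8) / 68.7
cos(theta) = 0.43377
theta = arccos(0.43377) = 64.29 degrees

64.29


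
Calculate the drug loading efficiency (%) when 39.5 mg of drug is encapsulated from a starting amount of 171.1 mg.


Drug loading efficiency = (drug loaded / drug initial) * 100
DLE = 39.5 / 171.1 * 100
DLE = 0.2309 * 100
DLE = 23.09%

23.09


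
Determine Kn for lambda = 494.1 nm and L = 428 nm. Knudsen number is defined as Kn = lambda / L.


Knudsen number Kn = lambda / L
Kn = 494.1 / 428
Kn = 1.1544

1.1544


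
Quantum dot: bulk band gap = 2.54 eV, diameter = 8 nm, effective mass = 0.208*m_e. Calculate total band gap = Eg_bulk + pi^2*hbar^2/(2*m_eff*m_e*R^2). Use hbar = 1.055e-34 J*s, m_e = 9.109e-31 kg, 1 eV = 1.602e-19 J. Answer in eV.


Radius R = 8/2 nm = 4e-09 m
Confinement energy dE = pi^2 * hbar^2 / (2 * m_eff * m_e * R^2)
dE = pi^2 * (1.055e-34)^2 / (2 * 0.208 * 9.109e-31 * (4e-09)^2) J, divided by 1.602e-19 J/eV
dE = 0.1131 eV
Total band gap = E_g(bulk) + dE = 2.54 + 0.1131 = 2.6531 eV

2.6531


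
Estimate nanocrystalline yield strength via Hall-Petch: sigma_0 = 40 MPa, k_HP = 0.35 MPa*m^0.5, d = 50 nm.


d = 50 nm = 5e-08 m
sqrt(d) = 0.0002236068
Hall-Petch contribution = k / sqrt(d) = 0.35 / 0.0002236068 = 1565.2 MPa
sigma = sigma_0 + k/sqrt(d) = 40 + 1565.2 = 1605.2 MPa

1605.2


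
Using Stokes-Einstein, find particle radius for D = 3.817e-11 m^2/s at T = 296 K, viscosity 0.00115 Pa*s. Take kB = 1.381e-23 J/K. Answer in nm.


Stokes-Einstein: R = kB*T / (6*pi*eta*D)
R = 1.381e-23 * 296 / (6 * pi * 0.00115 * 3.817e-11)
R = 4.94042e-09 m = 4.94 nm

4.94


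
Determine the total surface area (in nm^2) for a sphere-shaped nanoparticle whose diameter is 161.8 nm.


Radius r = 161.8/2 = 80.9 nm
Surface area SA = 4 * pi * r^2
SA = 4 * pi * (80.9)^2
SA = 82244.51 nm^2

82244.51


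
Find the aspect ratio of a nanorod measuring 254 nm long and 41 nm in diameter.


Aspect ratio AR = length / diameter
AR = 254 / 41
AR = 6.2

6.2


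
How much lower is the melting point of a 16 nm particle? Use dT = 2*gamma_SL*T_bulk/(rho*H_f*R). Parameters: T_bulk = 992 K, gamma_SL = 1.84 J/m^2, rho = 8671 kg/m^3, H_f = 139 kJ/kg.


Radius R = 16/2 = 8 nm = 8e-09 m
Convert H_f = 139 kJ/kg = 139000 J/kg
dT = 2 * gamma_SL * T_bulk / (rho * H_f * R)
dT = 2 * 1.84 * 992 / (8671 * 139000 * 8e-09)
dT = 378.6 K

378.6


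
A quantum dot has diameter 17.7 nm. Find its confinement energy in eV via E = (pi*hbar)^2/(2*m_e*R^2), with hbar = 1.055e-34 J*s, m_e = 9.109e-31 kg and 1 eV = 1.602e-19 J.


Radius R = 17.7/2 = 8.85 nm = 8.85e-09 m
E = (pi * 1.055e-34)^2 / (2 * 9.109e-31 * (8.85e-09)^2)
E(J) = 7.6987e-22
E = E(J) / 1.602e-19 = 0.0048 eV

0.0048


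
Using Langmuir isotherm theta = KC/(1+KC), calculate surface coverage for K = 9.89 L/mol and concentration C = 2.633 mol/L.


Langmuir isotherm: theta = K*C / (1 + K*C)
K*C = 9.89 * 2.633 = 26.04037
theta = 26.04037 / (1 + 26.04037) = 26.04037 / 27.04037
theta = 0.963

0.963


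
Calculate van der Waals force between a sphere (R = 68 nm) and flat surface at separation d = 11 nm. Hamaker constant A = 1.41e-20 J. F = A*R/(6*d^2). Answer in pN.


Convert to SI: R = 68 nm = 6.8e-08 m, d = 11 nm = 1.1e-08 m
F = A * R / (6 * d^2)
F = 1.41e-20 * 6.8e-08 / (6 * (1.1e-08)^2)
F = 1.32066e-12 N = 1.321 pN

1.321


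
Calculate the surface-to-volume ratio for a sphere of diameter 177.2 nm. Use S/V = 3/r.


Radius r = 177.2/2 = 88.6 nm
S/V = 3 / r = 3 / 88.6
S/V = 0.0339 nm^-1

0.0339


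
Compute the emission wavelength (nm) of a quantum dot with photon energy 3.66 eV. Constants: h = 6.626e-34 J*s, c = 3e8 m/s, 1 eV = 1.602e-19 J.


Convert energy: E = 3.66 eV = 3.66 * 1.602e-19 = 5.86332e-19 J
lambda = h*c / E = 6.626e-34 * 3e8 / 5.86332e-19
lambda = 3.39023e-07 m = 339.0 nm

339.0


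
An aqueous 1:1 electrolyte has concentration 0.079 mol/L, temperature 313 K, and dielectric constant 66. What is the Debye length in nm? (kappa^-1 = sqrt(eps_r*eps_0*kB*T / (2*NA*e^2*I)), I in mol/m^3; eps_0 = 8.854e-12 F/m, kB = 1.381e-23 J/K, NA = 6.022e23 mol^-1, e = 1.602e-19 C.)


Ionic strength I = 0.079 * 1^2 * 1000 = 79 mol/m^3
kappa^-1 = sqrt(66 * 8.854e-12 * 1.381e-23 * 313 / (2 * 6.022e23 * (1.602e-19)^2 * 79))
kappa^-1 = 1.017 nm

1.017


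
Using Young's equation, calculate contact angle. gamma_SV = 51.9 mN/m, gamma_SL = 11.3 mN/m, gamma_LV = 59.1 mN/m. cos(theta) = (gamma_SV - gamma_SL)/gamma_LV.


cos(theta) = (gamma_SV - gamma_SL) / gamma_LV
cos(theta) = (51.9 - 11.3) / 59.1
cos(theta) = 0.686971
theta = arccos(0.686971) = 46.61 degrees

46.61


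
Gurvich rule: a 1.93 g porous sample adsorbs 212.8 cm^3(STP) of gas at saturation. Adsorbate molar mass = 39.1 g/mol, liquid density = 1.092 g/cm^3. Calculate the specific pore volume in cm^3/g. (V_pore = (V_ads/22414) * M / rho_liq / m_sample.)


Moles adsorbed n = V_ads / 22414 = 212.8 / 22414 = 9.494066e-03 mol
Liquid volume V_liq = n * M / rho_liq = 9.494066e-03 * 39.1 / 1.092 = 0.33994 cm^3
Specific pore volume V_pore = V_liq / m_sample = 0.33994 / 1.93
V_pore = 0.1761 cm^3/g

0.1761


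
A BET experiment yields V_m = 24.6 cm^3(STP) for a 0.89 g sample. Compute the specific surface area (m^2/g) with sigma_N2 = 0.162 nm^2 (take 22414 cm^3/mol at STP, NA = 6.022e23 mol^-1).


Number of moles in monolayer = V_m / 22414 = 24.6 / 22414 = 0.00109753
Number of molecules = moles * NA = 0.00109753 * 6.022e23
SA = molecules * sigma / mass
SA = (24.6 / 22414) * 6.022e23 * 0.162e-18 / 0.89
SA = 120.3 m^2/g

120.3


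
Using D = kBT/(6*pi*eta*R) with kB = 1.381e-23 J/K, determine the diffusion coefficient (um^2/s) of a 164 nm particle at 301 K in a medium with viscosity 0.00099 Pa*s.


Radius R = 164/2 = 82 nm = 8.2e-08 m
D = kB*T / (6*pi*eta*R)
D = 1.381e-23 * 301 / (6 * pi * 0.00099 * 8.2e-08)
D = 2.7165e-12 m^2/s = 2.717 um^2/s

2.717


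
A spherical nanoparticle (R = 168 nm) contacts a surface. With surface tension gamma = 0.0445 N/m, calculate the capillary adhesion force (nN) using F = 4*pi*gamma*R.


Convert radius: R = 168 nm = 1.68e-07 m
F = 4 * pi * gamma * R
F = 4 * pi * 0.0445 * 1.68e-07
F = 9.39462e-08 N = 93.9462 nN

93.9462


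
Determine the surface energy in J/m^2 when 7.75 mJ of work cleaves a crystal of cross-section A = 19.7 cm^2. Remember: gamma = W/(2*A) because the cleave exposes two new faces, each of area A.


Convert: A = 19.7 cm^2 = 0.00197 m^2, W = 7.75 mJ = 0.00775 J
Cleaving exposes two faces of area A, so total new surface = 2*A and gamma = W / (2*A)
gamma = 0.00775 / (2 * 0.00197)
gamma = 1.967 J/m^2

1.967


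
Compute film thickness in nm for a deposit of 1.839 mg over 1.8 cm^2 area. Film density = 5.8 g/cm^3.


Convert: m = 1.839 mg = 1.8390e-06 kg, A = 1.8 cm^2 = 1.8000e-04 m^2, rho = 5.8 g/cm^3 = 5800 kg/m^3
t = m / (A * rho)
t = 1.8390e-06 / (1.8000e-04 * 5800)
t = 1.7615e-06 m = 1761.5 nm

1761.5


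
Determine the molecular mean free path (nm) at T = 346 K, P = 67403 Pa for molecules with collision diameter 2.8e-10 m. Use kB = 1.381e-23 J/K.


Mean free path: lambda = kB*T / (sqrt(2) * pi * d^2 * P)
lambda = 1.381e-23 * 346 / (sqrt(2) * pi * (2.8e-10)^2 * 67403)
lambda = 2.03521e-07 m
lambda = 203.52 nm

203.52


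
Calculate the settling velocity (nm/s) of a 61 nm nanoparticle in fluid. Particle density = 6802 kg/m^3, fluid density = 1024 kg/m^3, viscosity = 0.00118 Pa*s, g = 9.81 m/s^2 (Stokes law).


Radius R = 61/2 nm = 3.05e-08 m
Density difference = 6802 - 1024 = 5778 kg/m^3
v = 2 * R^2 * (rho_p - rho_f) * g / (9 * eta)
v = 2 * (3.05e-08)^2 * 5778 * 9.81 / (9 * 0.00118)
v = 9.93006e-09 m/s = 9.9301 nm/s

9.9301


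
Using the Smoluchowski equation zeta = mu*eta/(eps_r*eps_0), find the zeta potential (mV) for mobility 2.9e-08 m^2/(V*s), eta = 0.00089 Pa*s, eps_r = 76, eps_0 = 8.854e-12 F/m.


Smoluchowski equation: zeta = mu * eta / (eps_r * eps_0)
zeta = 2.9e-08 * 0.00089 / (76 * 8.854e-12)
zeta = 0.038356 V = 38.36 mV

38.36


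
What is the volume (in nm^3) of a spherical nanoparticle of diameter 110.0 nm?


Radius r = 110.0/2 = 55 nm
Volume V = (4/3) * pi * r^3
V = (4/3) * pi * (55)^3
V = 696909.97 nm^3

696909.97


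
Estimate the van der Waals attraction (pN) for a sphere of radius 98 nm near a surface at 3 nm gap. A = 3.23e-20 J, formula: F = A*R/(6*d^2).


Convert to SI: R = 98 nm = 9.8e-08 m, d = 3 nm = 3e-09 m
F = A * R / (6 * d^2)
F = 3.23e-20 * 9.8e-08 / (6 * (3e-09)^2)
F = 5.86185e-11 N = 58.619 pN

58.619


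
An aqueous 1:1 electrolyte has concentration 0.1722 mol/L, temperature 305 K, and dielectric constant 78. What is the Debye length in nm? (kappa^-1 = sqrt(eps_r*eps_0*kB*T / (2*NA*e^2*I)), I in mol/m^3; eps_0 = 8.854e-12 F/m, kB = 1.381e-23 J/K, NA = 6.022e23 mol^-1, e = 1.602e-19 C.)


Ionic strength I = 0.1722 * 1^2 * 1000 = 172.2 mol/m^3
kappa^-1 = sqrt(78 * 8.854e-12 * 1.381e-23 * 305 / (2 * 6.022e23 * (1.602e-19)^2 * 172.2))
kappa^-1 = 0.739 nm

0.739


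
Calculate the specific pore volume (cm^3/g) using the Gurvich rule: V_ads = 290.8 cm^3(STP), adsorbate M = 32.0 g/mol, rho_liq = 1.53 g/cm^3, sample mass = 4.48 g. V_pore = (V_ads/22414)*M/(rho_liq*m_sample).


Moles adsorbed n = V_ads / 22414 = 290.8 / 22414 = 1.297403e-02 mol
Liquid volume V_liq = n * M / rho_liq = 1.297403e-02 * 32.0 / 1.53 = 0.27135 cm^3
Specific pore volume V_pore = V_liq / m_sample = 0.27135 / 4.48
V_pore = 0.0606 cm^3/g

0.0606


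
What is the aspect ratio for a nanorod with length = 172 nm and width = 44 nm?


Aspect ratio AR = length / diameter
AR = 172 / 44
AR = 3.91

3.91


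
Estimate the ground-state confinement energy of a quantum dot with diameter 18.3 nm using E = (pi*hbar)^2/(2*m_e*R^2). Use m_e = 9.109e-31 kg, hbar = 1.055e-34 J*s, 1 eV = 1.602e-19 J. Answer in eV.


Radius R = 18.3/2 = 9.15 nm = 9.15e-09 m
E = (pi * 1.055e-34)^2 / (2 * 9.109e-31 * (9.15e-09)^2)
E(J) = 7.20214e-22
E = E(J) / 1.602e-19 = 0.0045 eV

0.0045


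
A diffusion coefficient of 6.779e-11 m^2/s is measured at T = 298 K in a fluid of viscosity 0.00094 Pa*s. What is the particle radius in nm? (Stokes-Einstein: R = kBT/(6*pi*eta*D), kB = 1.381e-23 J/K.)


Stokes-Einstein: R = kB*T / (6*pi*eta*D)
R = 1.381e-23 * 298 / (6 * pi * 0.00094 * 6.779e-11)
R = 3.42622e-09 m = 3.43 nm

3.43


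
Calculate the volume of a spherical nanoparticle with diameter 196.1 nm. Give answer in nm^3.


Radius r = 196.1/2 = 98.05 nm
Volume V = (4/3) * pi * r^3
V = (4/3) * pi * (98.05)^3
V = 3948493.28 nm^3

3948493.28


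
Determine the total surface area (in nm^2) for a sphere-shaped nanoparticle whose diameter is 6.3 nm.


Radius r = 6.3/2 = 3.15 nm
Surface area SA = 4 * pi * r^2
SA = 4 * pi * (3.15)^2
SA = 124.69 nm^2

124.69


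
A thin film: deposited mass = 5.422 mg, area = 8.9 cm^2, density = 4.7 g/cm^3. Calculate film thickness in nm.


Convert: m = 5.422 mg = 5.4220e-06 kg, A = 8.9 cm^2 = 8.9000e-04 m^2, rho = 4.7 g/cm^3 = 4700 kg/m^3
t = m / (A * rho)
t = 5.4220e-06 / (8.9000e-04 * 4700)
t = 1.2962e-06 m = 1296.2 nm

1296.2


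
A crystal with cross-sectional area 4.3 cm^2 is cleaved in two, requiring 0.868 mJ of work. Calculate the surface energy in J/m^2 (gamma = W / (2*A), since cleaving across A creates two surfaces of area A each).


Convert: A = 4.3 cm^2 = 0.00043 m^2, W = 0.868 mJ = 0.000868 J
Cleaving exposes two faces of area A, so total new surface = 2*A and gamma = W / (2*A)
gamma = 0.000868 / (2 * 0.00043)
gamma = 1.009 J/m^2

1.009


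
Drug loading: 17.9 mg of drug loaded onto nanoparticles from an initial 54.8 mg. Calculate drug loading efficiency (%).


Drug loading efficiency = (drug loaded / drug initial) * 100
DLE = 17.9 / 54.8 * 100
DLE = 0.3266 * 100
DLE = 32.66%

32.66


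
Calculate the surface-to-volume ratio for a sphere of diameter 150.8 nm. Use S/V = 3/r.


Radius r = 150.8/2 = 75.4 nm
S/V = 3 / r = 3 / 75.4
S/V = 0.0398 nm^-1

0.0398


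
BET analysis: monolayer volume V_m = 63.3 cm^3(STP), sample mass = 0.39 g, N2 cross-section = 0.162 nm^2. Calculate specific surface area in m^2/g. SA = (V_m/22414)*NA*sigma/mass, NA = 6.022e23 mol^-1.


Number of moles in monolayer = V_m / 22414 = 63.3 / 22414 = 0.00282413
Number of molecules = moles * NA = 0.00282413 * 6.022e23
SA = molecules * sigma / mass
SA = (63.3 / 22414) * 6.022e23 * 0.162e-18 / 0.39
SA = 706.4 m^2/g

706.4


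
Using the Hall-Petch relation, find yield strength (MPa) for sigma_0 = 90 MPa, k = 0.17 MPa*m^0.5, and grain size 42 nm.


d = 42 nm = 4.2e-08 m
sqrt(d) = 0.000204939
Hall-Petch contribution = k / sqrt(d) = 0.17 / 0.000204939 = 829.5 MPa
sigma = sigma_0 + k/sqrt(d) = 90 + 829.5 = 919.5 MPa

919.5


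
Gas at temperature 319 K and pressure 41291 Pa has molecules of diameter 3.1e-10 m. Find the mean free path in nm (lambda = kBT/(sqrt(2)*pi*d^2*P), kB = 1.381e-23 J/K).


Mean free path: lambda = kB*T / (sqrt(2) * pi * d^2 * P)
lambda = 1.381e-23 * 319 / (sqrt(2) * pi * (3.1e-10)^2 * 41291)
lambda = 2.49885e-07 m
lambda = 249.89 nm

249.89


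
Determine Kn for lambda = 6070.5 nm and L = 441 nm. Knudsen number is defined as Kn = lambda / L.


Knudsen number Kn = lambda / L
Kn = 6070.5 / 441
Kn = 13.7653

13.7653


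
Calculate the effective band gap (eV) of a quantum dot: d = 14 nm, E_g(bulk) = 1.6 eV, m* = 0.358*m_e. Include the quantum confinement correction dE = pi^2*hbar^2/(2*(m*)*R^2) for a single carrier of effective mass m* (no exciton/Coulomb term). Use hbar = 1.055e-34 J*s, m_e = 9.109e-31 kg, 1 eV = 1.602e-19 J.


Radius R = 14/2 nm = 7e-09 m
Confinement energy dE = pi^2 * hbar^2 / (2 * m_eff * m_e * R^2)
dE = pi^2 * (1.055e-34)^2 / (2 * 0.358 * 9.109e-31 * (7e-09)^2) J, divided by 1.602e-19 J/eV
dE = 0.0215 eV
Total band gap = E_g(bulk) + dE = 1.6 + 0.0215 = 1.6215 eV

1.6215


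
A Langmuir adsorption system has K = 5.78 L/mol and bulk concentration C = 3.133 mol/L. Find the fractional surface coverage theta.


Langmuir isotherm: theta = K*C / (1 + K*C)
K*C = 5.78 * 3.133 = 18.10874
theta = 18.10874 / (1 + 18.10874) = 18.10874 / 19.10874
theta = 0.9477

0.9477


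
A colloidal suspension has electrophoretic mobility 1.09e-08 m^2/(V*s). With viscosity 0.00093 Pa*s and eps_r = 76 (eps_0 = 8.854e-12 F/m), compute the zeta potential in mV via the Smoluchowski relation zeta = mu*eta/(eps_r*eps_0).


Smoluchowski equation: zeta = mu * eta / (eps_r * eps_0)
zeta = 1.09e-08 * 0.00093 / (76 * 8.854e-12)
zeta = 0.015065 V = 15.06 mV

15.06


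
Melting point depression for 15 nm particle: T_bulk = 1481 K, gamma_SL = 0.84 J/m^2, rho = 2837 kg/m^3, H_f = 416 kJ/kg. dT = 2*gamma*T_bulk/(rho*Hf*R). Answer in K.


Radius R = 15/2 = 7.5 nm = 7.5e-09 m
Convert H_f = 416 kJ/kg = 416000 J/kg
dT = 2 * gamma_SL * T_bulk / (rho * H_f * R)
dT = 2 * 0.84 * 1481 / (2837 * 416000 * 7.5e-09)
dT = 281.1 K

281.1


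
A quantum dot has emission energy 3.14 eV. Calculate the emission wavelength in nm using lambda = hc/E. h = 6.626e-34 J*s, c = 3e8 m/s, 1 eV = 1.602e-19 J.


Convert energy: E = 3.14 eV = 3.14 * 1.602e-19 = 5.03028e-19 J
lambda = h*c / E = 6.626e-34 * 3e8 / 5.03028e-19
lambda = 3.95167e-07 m = 395.2 nm

395.2


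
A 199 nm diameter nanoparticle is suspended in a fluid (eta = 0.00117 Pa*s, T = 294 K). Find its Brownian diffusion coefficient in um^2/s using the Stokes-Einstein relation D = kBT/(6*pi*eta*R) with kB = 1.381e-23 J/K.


Radius R = 199/2 = 99.5 nm = 9.95e-08 m
D = kB*T / (6*pi*eta*R)
D = 1.381e-23 * 294 / (6 * pi * 0.00117 * 9.95e-08)
D = 1.85025e-12 m^2/s = 1.85 um^2/s

1.85


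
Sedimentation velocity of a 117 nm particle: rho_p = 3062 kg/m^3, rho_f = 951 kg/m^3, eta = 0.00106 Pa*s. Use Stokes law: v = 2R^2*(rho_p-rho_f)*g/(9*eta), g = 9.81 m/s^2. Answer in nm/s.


Radius R = 117/2 nm = 5.85e-08 m
Density difference = 3062 - 951 = 2111 kg/m^3
v = 2 * R^2 * (rho_p - rho_f) * g / (9 * eta)
v = 2 * (5.85e-08)^2 * 2111 * 9.81 / (9 * 0.00106)
v = 1.48577e-08 m/s = 14.8577 nm/s

14.8577


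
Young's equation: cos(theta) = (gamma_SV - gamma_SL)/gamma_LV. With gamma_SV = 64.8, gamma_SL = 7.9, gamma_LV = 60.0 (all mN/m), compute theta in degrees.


cos(theta) = (gamma_SV - gamma_SL) / gamma_LV
cos(theta) = (64.8 - 7.9) / 60.0
cos(theta) = 0.948333
theta = arccos(0.948333) = 18.5 degrees

18.5


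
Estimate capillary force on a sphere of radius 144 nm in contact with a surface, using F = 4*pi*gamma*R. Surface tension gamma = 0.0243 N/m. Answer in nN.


Convert radius: R = 144 nm = 1.44e-07 m
F = 4 * pi * gamma * R
F = 4 * pi * 0.0243 * 1.44e-07
F = 4.39722e-08 N = 43.9722 nN

43.9722


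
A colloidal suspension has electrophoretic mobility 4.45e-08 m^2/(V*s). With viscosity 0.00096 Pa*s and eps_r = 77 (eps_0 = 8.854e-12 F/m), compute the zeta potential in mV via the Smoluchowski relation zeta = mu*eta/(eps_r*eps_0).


Smoluchowski equation: zeta = mu * eta / (eps_r * eps_0)
zeta = 4.45e-08 * 0.00096 / (77 * 8.854e-12)
zeta = 0.062662 V = 62.66 mV

62.66


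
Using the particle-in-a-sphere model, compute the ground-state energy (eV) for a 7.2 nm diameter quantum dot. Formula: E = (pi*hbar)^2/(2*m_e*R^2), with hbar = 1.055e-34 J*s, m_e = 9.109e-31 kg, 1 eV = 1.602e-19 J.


Radius R = 7.2/2 = 3.6 nm = 3.6e-09 m
E = (pi * 1.055e-34)^2 / (2 * 9.109e-31 * (3.6e-09)^2)
E(J) = 4.65263e-21
E = E(J) / 1.602e-19 = 0.029 eV

0.029


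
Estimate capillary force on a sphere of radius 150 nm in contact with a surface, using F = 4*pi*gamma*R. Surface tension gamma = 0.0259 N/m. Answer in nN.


Convert radius: R = 150 nm = 1.5e-07 m
F = 4 * pi * gamma * R
F = 4 * pi * 0.0259 * 1.5e-07
F = 4.88203e-08 N = 48.8203 nN

48.8203


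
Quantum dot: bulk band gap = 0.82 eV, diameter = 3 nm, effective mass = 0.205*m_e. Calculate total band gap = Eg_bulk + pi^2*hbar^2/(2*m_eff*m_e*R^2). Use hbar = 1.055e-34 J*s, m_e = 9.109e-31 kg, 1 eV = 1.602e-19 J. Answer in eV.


Radius R = 3/2 nm = 1.5e-09 m
Confinement energy dE = pi^2 * hbar^2 / (2 * m_eff * m_e * R^2)
dE = pi^2 * (1.055e-34)^2 / (2 * 0.205 * 9.109e-31 * (1.5e-09)^2) J, divided by 1.602e-19 J/eV
dE = 0.816 eV
Total band gap = E_g(bulk) + dE = 0.82 + 0.816 = 1.636 eV

1.636


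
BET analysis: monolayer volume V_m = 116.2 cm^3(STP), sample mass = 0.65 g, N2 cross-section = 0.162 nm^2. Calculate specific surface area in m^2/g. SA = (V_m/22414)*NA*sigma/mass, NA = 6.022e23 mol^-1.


Number of moles in monolayer = V_m / 22414 = 116.2 / 22414 = 0.00518426
Number of molecules = moles * NA = 0.00518426 * 6.022e23
SA = molecules * sigma / mass
SA = (116.2 / 22414) * 6.022e23 * 0.162e-18 / 0.65
SA = 778.1 m^2/g

778.1


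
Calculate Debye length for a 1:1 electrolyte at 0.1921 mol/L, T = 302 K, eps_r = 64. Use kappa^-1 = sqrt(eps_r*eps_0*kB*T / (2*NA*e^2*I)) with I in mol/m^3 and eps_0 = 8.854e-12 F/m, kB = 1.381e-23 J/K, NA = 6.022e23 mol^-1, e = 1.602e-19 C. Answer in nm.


Ionic strength I = 0.1921 * 1^2 * 1000 = 192.1 mol/m^3
kappa^-1 = sqrt(64 * 8.854e-12 * 1.381e-23 * 302 / (2 * 6.022e23 * (1.602e-19)^2 * 192.1))
kappa^-1 = 0.631 nm

0.631


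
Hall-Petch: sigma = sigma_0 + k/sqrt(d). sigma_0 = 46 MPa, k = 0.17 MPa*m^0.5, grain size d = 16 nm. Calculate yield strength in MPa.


d = 16 nm = 1.6e-08 m
sqrt(d) = 0.0001264911
Hall-Petch contribution = k / sqrt(d) = 0.17 / 0.0001264911 = 1344.0 MPa
sigma = sigma_0 + k/sqrt(d) = 46 + 1344.0 = 1390.0 MPa

1390.0


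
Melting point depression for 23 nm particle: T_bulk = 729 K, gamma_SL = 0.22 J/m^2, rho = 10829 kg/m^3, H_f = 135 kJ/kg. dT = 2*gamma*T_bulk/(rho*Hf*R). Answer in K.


Radius R = 23/2 = 11.5 nm = 1.15e-08 m
Convert H_f = 135 kJ/kg = 135000 J/kg
dT = 2 * gamma_SL * T_bulk / (rho * H_f * R)
dT = 2 * 0.22 * 729 / (10829 * 135000 * 1.15e-08)
dT = 19.1 K

19.1


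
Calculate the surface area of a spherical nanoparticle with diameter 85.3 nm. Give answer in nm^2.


Radius r = 85.3/2 = 42.65 nm
Surface area SA = 4 * pi * r^2
SA = 4 * pi * (42.65)^2
SA = 22858.51 nm^2

22858.51


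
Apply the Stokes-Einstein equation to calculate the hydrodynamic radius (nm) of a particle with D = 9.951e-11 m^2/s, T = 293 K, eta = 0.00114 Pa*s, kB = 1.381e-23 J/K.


Stokes-Einstein: R = kB*T / (6*pi*eta*D)
R = 1.381e-23 * 293 / (6 * pi * 0.00114 * 9.951e-11)
R = 1.89229e-09 m = 1.89 nm

1.89


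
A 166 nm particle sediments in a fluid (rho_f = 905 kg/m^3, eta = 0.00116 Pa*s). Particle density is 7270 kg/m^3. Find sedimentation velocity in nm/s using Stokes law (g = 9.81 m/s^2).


Radius R = 166/2 nm = 8.3e-08 m
Density difference = 7270 - 905 = 6365 kg/m^3
v = 2 * R^2 * (rho_p - rho_f) * g / (9 * eta)
v = 2 * (8.3e-08)^2 * 6365 * 9.81 / (9 * 0.00116)
v = 8.24049e-08 m/s = 82.4049 nm/s

82.4049


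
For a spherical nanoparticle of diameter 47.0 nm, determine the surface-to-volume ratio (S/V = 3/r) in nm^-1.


Radius r = 47.0/2 = 23.5 nm
S/V = 3 / r = 3 / 23.5
S/V = 0.1277 nm^-1

0.1277


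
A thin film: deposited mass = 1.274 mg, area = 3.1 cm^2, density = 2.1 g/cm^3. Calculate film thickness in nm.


Convert: m = 1.274 mg = 1.2740e-06 kg, A = 3.1 cm^2 = 3.1000e-04 m^2, rho = 2.1 g/cm^3 = 2100 kg/m^3
t = m / (A * rho)
t = 1.2740e-06 / (3.1000e-04 * 2100)
t = 1.9570e-06 m = 1957.0 nm

1957.0


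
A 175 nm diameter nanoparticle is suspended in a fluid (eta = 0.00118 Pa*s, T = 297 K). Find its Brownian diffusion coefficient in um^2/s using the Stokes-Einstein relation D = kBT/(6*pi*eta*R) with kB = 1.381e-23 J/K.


Radius R = 175/2 = 87.5 nm = 8.75e-08 m
D = kB*T / (6*pi*eta*R)
D = 1.381e-23 * 297 / (6 * pi * 0.00118 * 8.75e-08)
D = 2.10746e-12 m^2/s = 2.107 um^2/s

2.107


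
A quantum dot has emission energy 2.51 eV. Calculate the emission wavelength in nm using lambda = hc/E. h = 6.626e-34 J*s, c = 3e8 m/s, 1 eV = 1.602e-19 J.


Convert energy: E = 2.51 eV = 2.51 * 1.602e-19 = 4.02102e-19 J
lambda = h*c / E = 6.626e-34 * 3e8 / 4.02102e-19
lambda = 4.94352e-07 m = 494.4 nm

494.4


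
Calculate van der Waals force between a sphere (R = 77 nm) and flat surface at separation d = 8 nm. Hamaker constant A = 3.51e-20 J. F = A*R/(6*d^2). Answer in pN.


Convert to SI: R = 77 nm = 7.7e-08 m, d = 8 nm = 8e-09 m
F = A * R / (6 * d^2)
F = 3.51e-20 * 7.7e-08 / (6 * (8e-09)^2)
F = 7.03828e-12 N = 7.038 pN

7.038


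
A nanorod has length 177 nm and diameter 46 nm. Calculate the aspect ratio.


Aspect ratio AR = length / diameter
AR = 177 / 46
AR = 3.85

3.85


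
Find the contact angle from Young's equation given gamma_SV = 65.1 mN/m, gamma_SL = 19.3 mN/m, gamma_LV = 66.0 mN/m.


cos(theta) = (gamma_SV - gamma_SL) / gamma_LV
cos(theta) = (65.1 - 19.3) / 66.0
cos(theta) = 0.693939
theta = arccos(0.693939) = 46.06 degrees

46.06


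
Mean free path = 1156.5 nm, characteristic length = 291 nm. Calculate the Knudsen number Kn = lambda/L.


Knudsen number Kn = lambda / L
Kn = 1156.5 / 291
Kn = 3.9742

3.9742


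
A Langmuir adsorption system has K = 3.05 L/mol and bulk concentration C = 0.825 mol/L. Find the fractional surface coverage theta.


Langmuir isotherm: theta = K*C / (1 + K*C)
K*C = 3.05 * 0.825 = 2.51625
theta = 2.51625 / (1 + 2.51625) = 2.51625 / 3.51625
theta = 0.7156

0.7156


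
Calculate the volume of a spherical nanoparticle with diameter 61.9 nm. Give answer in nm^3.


Radius r = 61.9/2 = 30.95 nm
Volume V = (4/3) * pi * r^3
V = (4/3) * pi * (30.95)^3
V = 124185.41 nm^3

124185.41


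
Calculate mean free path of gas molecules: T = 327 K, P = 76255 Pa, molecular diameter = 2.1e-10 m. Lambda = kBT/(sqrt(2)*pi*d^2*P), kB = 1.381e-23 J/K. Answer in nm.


Mean free path: lambda = kB*T / (sqrt(2) * pi * d^2 * P)
lambda = 1.381e-23 * 327 / (sqrt(2) * pi * (2.1e-10)^2 * 76255)
lambda = 3.02252e-07 m
lambda = 302.25 nm

302.25


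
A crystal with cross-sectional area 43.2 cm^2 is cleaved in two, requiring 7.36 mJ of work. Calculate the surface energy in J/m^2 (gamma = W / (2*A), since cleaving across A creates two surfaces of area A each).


Convert: A = 43.2 cm^2 = 0.00432 m^2, W = 7.36 mJ = 0.00736 J
Cleaving exposes two faces of area A, so total new surface = 2*A and gamma = W / (2*A)
gamma = 0.00736 / (2 * 0.00432)
gamma = 0.852 J/m^2

0.852


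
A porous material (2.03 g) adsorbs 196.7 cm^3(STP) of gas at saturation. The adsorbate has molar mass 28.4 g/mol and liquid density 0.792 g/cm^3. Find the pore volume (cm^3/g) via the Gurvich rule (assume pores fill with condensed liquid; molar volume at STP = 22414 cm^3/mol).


Moles adsorbed n = V_ads / 22414 = 196.7 / 22414 = 8.775765e-03 mol
Liquid volume V_liq = n * M / rho_liq = 8.775765e-03 * 28.4 / 0.792 = 0.31469 cm^3
Specific pore volume V_pore = V_liq / m_sample = 0.31469 / 2.03
V_pore = 0.155 cm^3/g

0.155


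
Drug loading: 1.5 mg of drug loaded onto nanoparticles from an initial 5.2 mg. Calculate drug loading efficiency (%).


Drug loading efficiency = (drug loaded / drug initial) * 100
DLE = 1.5 / 5.2 * 100
DLE = 0.2885 * 100
DLE = 28.85%

28.85


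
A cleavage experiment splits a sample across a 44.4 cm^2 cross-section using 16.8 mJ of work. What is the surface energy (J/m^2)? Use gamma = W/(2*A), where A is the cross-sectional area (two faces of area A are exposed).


Convert: A = 44.4 cm^2 = 0.00444 m^2, W = 16.8 mJ = 0.0168 J
Cleaving exposes two faces of area A, so total new surface = 2*A and gamma = W / (2*A)
gamma = 0.0168 / (2 * 0.00444)
gamma = 1.892 J/m^2

1.892


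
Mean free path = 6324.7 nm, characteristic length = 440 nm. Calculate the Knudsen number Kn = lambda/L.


Knudsen number Kn = lambda / L
Kn = 6324.7 / 440
Kn = 14.3743

14.3743


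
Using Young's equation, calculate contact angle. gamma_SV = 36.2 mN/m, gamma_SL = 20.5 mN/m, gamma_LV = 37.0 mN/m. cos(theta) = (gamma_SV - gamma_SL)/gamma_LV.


cos(theta) = (gamma_SV - gamma_SL) / gamma_LV
cos(theta) = (36.2 - 20.5) / 37.0
cos(theta) = 0.424324
theta = arccos(0.424324) = 64.89 degrees

64.89


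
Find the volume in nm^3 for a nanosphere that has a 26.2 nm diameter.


Radius r = 26.2/2 = 13.1 nm
Volume V = (4/3) * pi * r^3
V = (4/3) * pi * (13.1)^3
V = 9416.78 nm^3

9416.78


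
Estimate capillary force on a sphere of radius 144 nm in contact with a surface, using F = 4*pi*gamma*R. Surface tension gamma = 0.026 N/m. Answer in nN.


Convert radius: R = 144 nm = 1.44e-07 m
F = 4 * pi * gamma * R
F = 4 * pi * 0.026 * 1.44e-07
F = 4.70485e-08 N = 47.0485 nN

47.0485


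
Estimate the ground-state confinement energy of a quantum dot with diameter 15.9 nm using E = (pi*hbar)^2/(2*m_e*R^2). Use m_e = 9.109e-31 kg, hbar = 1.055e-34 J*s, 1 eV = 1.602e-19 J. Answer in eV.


Radius R = 15.9/2 = 7.95 nm = 7.95e-09 m
E = (pi * 1.055e-34)^2 / (2 * 9.109e-31 * (7.95e-09)^2)
E(J) = 9.54047e-22
E = E(J) / 1.602e-19 = 0.006 eV

0.006


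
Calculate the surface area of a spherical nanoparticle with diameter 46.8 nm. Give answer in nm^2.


Radius r = 46.8/2 = 23.4 nm
Surface area SA = 4 * pi * r^2
SA = 4 * pi * (23.4)^2
SA = 6880.84 nm^2

6880.84


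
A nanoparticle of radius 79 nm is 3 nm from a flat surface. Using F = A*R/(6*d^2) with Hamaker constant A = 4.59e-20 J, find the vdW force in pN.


Convert to SI: R = 79 nm = 7.9e-08 m, d = 3 nm = 3e-09 m
F = A * R / (6 * d^2)
F = 4.59e-20 * 7.9e-08 / (6 * (3e-09)^2)
F = 6.715e-11 N = 67.15 pN

67.15


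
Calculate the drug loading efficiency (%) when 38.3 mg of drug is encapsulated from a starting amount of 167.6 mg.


Drug loading efficiency = (drug loaded / drug initial) * 100
DLE = 38.3 / 167.6 * 100
DLE = 0.2285 * 100
DLE = 22.85%

22.85


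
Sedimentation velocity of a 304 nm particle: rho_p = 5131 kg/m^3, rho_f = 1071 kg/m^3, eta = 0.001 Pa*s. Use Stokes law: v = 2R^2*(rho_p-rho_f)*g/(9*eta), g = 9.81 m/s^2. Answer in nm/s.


Radius R = 304/2 nm = 1.52e-07 m
Density difference = 5131 - 1071 = 4060 kg/m^3
v = 2 * R^2 * (rho_p - rho_f) * g / (9 * eta)
v = 2 * (1.52e-07)^2 * 4060 * 9.81 / (9 * 0.001)
v = 2.04489e-07 m/s = 204.4889 nm/s

204.4889


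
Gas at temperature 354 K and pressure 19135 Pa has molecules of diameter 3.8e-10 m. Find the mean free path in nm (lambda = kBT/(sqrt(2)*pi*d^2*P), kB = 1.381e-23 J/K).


Mean free path: lambda = kB*T / (sqrt(2) * pi * d^2 * P)
lambda = 1.381e-23 * 354 / (sqrt(2) * pi * (3.8e-10)^2 * 19135)
lambda = 3.98232e-07 m
lambda = 398.23 nm

398.23


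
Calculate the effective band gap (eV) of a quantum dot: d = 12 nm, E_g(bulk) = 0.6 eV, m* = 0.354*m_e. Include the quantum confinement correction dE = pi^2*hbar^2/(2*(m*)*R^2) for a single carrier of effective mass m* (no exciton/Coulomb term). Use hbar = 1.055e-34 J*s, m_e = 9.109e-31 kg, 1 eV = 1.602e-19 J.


Radius R = 12/2 nm = 6e-09 m
Confinement energy dE = pi^2 * hbar^2 / (2 * m_eff * m_e * R^2)
dE = pi^2 * (1.055e-34)^2 / (2 * 0.354 * 9.109e-31 * (6e-09)^2) J, divided by 1.602e-19 J/eV
dE = 0.0295 eV
Total band gap = E_g(bulk) + dE = 0.6 + 0.0295 = 0.6295 eV

0.6295


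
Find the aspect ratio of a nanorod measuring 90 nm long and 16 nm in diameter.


Aspect ratio AR = length / diameter
AR = 90 / 16
AR = 5.62

5.62


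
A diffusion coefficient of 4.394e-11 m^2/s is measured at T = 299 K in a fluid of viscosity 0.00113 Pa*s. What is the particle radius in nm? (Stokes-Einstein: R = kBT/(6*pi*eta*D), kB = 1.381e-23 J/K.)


Stokes-Einstein: R = kB*T / (6*pi*eta*D)
R = 1.381e-23 * 299 / (6 * pi * 0.00113 * 4.394e-11)
R = 4.4119e-09 m = 4.41 nm

4.41


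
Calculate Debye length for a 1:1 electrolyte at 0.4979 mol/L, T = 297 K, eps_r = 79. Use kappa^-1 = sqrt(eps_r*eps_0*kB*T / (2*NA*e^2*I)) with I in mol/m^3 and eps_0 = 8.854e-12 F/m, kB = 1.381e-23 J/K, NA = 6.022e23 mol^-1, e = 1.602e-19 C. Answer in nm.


Ionic strength I = 0.4979 * 1^2 * 1000 = 497.9 mol/m^3
kappa^-1 = sqrt(79 * 8.854e-12 * 1.381e-23 * 297 / (2 * 6.022e23 * (1.602e-19)^2 * 497.9))
kappa^-1 = 0.432 nm

0.432


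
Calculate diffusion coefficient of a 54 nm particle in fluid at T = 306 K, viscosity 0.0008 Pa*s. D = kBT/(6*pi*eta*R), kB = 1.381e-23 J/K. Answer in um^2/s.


Radius R = 54/2 = 27 nm = 2.7e-08 m
D = kB*T / (6*pi*eta*R)
D = 1.381e-23 * 306 / (6 * pi * 0.0008 * 2.7e-08)
D = 1.03791e-11 m^2/s = 10.379 um^2/s

10.379


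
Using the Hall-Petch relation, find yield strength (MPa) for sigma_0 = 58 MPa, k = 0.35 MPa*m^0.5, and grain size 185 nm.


d = 185 nm = 1.85e-07 m
sqrt(d) = 0.0004301163
Hall-Petch contribution = k / sqrt(d) = 0.35 / 0.0004301163 = 813.7 MPa
sigma = sigma_0 + k/sqrt(d) = 58 + 813.7 = 871.7 MPa

871.7


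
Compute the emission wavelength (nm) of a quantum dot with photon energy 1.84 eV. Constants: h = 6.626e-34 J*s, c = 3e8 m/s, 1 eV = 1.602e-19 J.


Convert energy: E = 1.84 eV = 1.84 * 1.602e-19 = 2.94768e-19 J
lambda = h*c / E = 6.626e-34 * 3e8 / 2.94768e-19
lambda = 6.74361e-07 m = 674.4 nm

674.4


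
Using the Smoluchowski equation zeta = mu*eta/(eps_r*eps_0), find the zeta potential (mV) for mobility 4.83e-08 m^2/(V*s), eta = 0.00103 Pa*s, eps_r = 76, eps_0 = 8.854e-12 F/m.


Smoluchowski equation: zeta = mu * eta / (eps_r * eps_0)
zeta = 4.83e-08 * 0.00103 / (76 * 8.854e-12)
zeta = 0.073932 V = 73.93 mV

73.93


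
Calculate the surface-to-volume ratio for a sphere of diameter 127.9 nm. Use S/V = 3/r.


Radius r = 127.9/2 = 63.95 nm
S/V = 3 / r = 3 / 63.95
S/V = 0.0469 nm^-1

0.0469


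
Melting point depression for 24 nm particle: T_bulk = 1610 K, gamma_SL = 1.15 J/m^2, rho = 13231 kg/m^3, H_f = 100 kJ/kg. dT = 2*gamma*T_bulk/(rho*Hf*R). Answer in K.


Radius R = 24/2 = 12 nm = 1.2e-08 m
Convert H_f = 100 kJ/kg = 100000 J/kg
dT = 2 * gamma_SL * T_bulk / (rho * H_f * R)
dT = 2 * 1.15 * 1610 / (13231 * 100000 * 1.2e-08)
dT = 233.2 K

233.2


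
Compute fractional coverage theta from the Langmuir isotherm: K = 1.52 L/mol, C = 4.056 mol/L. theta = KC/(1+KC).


Langmuir isotherm: theta = K*C / (1 + K*C)
K*C = 1.52 * 4.056 = 6.16512
theta = 6.16512 / (1 + 6.16512) = 6.16512 / 7.16512
theta = 0.8604

0.8604


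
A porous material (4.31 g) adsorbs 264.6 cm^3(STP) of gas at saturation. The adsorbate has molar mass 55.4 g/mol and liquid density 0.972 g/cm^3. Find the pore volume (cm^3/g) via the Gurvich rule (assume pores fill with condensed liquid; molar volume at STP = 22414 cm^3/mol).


Moles adsorbed n = V_ads / 22414 = 264.6 / 22414 = 1.180512e-02 mol
Liquid volume V_liq = n * M / rho_liq = 1.180512e-02 * 55.4 / 0.972 = 0.67284 cm^3
Specific pore volume V_pore = V_liq / m_sample = 0.67284 / 4.31
V_pore = 0.1561 cm^3/g

0.1561


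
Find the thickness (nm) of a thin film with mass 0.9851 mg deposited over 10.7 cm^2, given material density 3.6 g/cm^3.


Convert: m = 0.9851 mg = 9.8510e-07 kg, A = 10.7 cm^2 = 1.0700e-03 m^2, rho = 3.6 g/cm^3 = 3600 kg/m^3
t = m / (A * rho)
t = 9.8510e-07 / (1.0700e-03 * 3600)
t = 2.5574e-07 m = 255.7 nm

255.7


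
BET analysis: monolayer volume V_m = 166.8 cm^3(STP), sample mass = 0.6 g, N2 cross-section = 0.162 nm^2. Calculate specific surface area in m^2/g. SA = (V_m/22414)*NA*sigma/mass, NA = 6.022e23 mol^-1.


Number of moles in monolayer = V_m / 22414 = 166.8 / 22414 = 0.00744178
Number of molecules = moles * NA = 0.00744178 * 6.022e23
SA = molecules * sigma / mass
SA = (166.8 / 22414) * 6.022e23 * 0.162e-18 / 0.6
SA = 1210.0 m^2/g

1210.0


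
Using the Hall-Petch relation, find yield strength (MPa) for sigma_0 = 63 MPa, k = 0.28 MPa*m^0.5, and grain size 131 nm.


d = 131 nm = 1.31e-07 m
sqrt(d) = 0.0003619392
Hall-Petch contribution = k / sqrt(d) = 0.28 / 0.0003619392 = 773.6 MPa
sigma = sigma_0 + k/sqrt(d) = 63 + 773.6 = 836.6 MPa

836.6


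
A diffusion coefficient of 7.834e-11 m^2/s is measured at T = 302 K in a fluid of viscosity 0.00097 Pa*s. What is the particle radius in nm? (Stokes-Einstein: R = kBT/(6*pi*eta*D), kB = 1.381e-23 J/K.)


Stokes-Einstein: R = kB*T / (6*pi*eta*D)
R = 1.381e-23 * 302 / (6 * pi * 0.00097 * 7.834e-11)
R = 2.91168e-09 m = 2.91 nm

2.91


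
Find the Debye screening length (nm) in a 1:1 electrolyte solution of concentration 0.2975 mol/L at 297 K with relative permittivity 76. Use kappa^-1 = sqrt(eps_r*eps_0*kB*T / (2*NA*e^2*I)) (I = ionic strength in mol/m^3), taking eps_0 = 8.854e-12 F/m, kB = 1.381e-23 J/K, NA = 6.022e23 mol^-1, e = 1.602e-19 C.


Ionic strength I = 0.2975 * 1^2 * 1000 = 297.5 mol/m^3
kappa^-1 = sqrt(76 * 8.854e-12 * 1.381e-23 * 297 / (2 * 6.022e23 * (1.602e-19)^2 * 297.5))
kappa^-1 = 0.548 nm

0.548


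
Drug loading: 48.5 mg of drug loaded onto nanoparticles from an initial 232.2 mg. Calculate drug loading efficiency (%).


Drug loading efficiency = (drug loaded / drug initial) * 100
DLE = 48.5 / 232.2 * 100
DLE = 0.2089 * 100
DLE = 20.89%

20.89


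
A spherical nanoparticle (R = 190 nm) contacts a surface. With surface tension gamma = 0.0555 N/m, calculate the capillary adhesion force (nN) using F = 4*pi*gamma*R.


Convert radius: R = 190 nm = 1.9e-07 m
F = 4 * pi * gamma * R
F = 4 * pi * 0.0555 * 1.9e-07
F = 1.32512e-07 N = 132.5124 nN

132.5124


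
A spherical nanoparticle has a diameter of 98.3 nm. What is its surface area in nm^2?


Radius r = 98.3/2 = 49.15 nm
Surface area SA = 4 * pi * r^2
SA = 4 * pi * (49.15)^2
SA = 30356.86 nm^2

30356.86


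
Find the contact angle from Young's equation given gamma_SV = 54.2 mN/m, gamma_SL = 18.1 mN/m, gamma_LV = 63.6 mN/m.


cos(theta) = (gamma_SV - gamma_SL) / gamma_LV
cos(theta) = (54.2 - 18.1) / 63.6
cos(theta) = 0.56761
theta = arccos(0.56761) = 55.42 degrees

55.42


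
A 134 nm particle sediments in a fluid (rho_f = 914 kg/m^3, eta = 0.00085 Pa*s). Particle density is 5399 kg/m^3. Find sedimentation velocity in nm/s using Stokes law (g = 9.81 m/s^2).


Radius R = 134/2 nm = 6.7e-08 m
Density difference = 5399 - 914 = 4485 kg/m^3
v = 2 * R^2 * (rho_p - rho_f) * g / (9 * eta)
v = 2 * (6.7e-08)^2 * 4485 * 9.81 / (9 * 0.00085)
v = 5.16356e-08 m/s = 51.6356 nm/s

51.6356


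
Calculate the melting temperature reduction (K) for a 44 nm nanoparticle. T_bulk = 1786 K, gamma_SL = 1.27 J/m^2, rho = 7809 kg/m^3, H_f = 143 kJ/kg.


Radius R = 44/2 = 22 nm = 2.2e-08 m
Convert H_f = 143 kJ/kg = 143000 J/kg
dT = 2 * gamma_SL * T_bulk / (rho * H_f * R)
dT = 2 * 1.27 * 1786 / (7809 * 143000 * 2.2e-08)
dT = 184.7 K

184.7


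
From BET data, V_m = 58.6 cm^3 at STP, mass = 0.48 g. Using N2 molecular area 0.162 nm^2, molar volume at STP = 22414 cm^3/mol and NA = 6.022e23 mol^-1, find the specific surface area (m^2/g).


Number of moles in monolayer = V_m / 22414 = 58.6 / 22414 = 0.00261444
Number of molecules = moles * NA = 0.00261444 * 6.022e23
SA = molecules * sigma / mass
SA = (58.6 / 22414) * 6.022e23 * 0.162e-18 / 0.48
SA = 531.4 m^2/g

531.4
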